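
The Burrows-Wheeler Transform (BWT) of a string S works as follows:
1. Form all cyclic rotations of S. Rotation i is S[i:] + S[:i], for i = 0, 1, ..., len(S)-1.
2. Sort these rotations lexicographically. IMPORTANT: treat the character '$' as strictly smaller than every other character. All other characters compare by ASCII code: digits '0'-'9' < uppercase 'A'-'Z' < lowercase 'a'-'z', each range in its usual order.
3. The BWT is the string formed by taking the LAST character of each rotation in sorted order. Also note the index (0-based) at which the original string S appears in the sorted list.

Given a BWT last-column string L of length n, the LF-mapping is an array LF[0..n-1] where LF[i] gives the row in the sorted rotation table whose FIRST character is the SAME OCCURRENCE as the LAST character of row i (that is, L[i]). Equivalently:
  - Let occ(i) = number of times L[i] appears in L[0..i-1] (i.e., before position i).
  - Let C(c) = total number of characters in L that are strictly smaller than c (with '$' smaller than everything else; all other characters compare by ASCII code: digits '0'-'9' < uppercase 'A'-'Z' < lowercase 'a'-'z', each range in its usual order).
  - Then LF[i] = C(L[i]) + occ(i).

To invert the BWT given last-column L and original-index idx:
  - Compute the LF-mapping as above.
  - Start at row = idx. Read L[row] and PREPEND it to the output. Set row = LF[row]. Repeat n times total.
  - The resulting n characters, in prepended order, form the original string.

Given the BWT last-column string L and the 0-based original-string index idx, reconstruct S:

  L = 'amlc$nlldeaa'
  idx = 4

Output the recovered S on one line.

Answer: candlellama$

Derivation:
LF mapping: 1 10 7 4 0 11 8 9 5 6 2 3
Walk LF starting at row 4, prepending L[row]:
  step 1: row=4, L[4]='$', prepend. Next row=LF[4]=0
  step 2: row=0, L[0]='a', prepend. Next row=LF[0]=1
  step 3: row=1, L[1]='m', prepend. Next row=LF[1]=10
  step 4: row=10, L[10]='a', prepend. Next row=LF[10]=2
  step 5: row=2, L[2]='l', prepend. Next row=LF[2]=7
  step 6: row=7, L[7]='l', prepend. Next row=LF[7]=9
  step 7: row=9, L[9]='e', prepend. Next row=LF[9]=6
  step 8: row=6, L[6]='l', prepend. Next row=LF[6]=8
  step 9: row=8, L[8]='d', prepend. Next row=LF[8]=5
  step 10: row=5, L[5]='n', prepend. Next row=LF[5]=11
  step 11: row=11, L[11]='a', prepend. Next row=LF[11]=3
  step 12: row=3, L[3]='c', prepend. Next row=LF[3]=4
Reversed output: candlellama$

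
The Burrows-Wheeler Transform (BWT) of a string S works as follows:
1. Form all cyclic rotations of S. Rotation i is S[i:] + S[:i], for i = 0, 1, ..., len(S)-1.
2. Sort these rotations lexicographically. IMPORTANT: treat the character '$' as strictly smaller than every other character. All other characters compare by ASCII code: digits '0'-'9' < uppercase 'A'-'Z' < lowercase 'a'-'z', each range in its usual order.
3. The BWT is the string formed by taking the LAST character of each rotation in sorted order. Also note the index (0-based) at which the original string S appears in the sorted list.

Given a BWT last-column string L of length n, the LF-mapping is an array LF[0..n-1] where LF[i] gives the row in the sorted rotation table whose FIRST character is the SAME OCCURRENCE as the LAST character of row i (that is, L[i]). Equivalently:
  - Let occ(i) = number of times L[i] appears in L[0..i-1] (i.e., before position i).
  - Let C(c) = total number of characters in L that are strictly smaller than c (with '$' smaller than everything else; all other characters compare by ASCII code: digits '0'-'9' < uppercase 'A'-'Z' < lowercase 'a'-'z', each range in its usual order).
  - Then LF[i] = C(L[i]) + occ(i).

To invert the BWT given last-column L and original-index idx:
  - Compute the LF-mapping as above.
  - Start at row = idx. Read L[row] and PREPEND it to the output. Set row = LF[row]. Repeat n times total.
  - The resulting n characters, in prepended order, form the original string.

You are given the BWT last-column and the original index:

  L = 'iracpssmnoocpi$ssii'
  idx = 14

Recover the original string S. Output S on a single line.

Answer: raccoonmississippi$

Derivation:
LF mapping: 4 14 1 2 12 15 16 8 9 10 11 3 13 5 0 17 18 6 7
Walk LF starting at row 14, prepending L[row]:
  step 1: row=14, L[14]='$', prepend. Next row=LF[14]=0
  step 2: row=0, L[0]='i', prepend. Next row=LF[0]=4
  step 3: row=4, L[4]='p', prepend. Next row=LF[4]=12
  step 4: row=12, L[12]='p', prepend. Next row=LF[12]=13
  step 5: row=13, L[13]='i', prepend. Next row=LF[13]=5
  step 6: row=5, L[5]='s', prepend. Next row=LF[5]=15
  step 7: row=15, L[15]='s', prepend. Next row=LF[15]=17
  step 8: row=17, L[17]='i', prepend. Next row=LF[17]=6
  step 9: row=6, L[6]='s', prepend. Next row=LF[6]=16
  step 10: row=16, L[16]='s', prepend. Next row=LF[16]=18
  step 11: row=18, L[18]='i', prepend. Next row=LF[18]=7
  step 12: row=7, L[7]='m', prepend. Next row=LF[7]=8
  step 13: row=8, L[8]='n', prepend. Next row=LF[8]=9
  step 14: row=9, L[9]='o', prepend. Next row=LF[9]=10
  step 15: row=10, L[10]='o', prepend. Next row=LF[10]=11
  step 16: row=11, L[11]='c', prepend. Next row=LF[11]=3
  step 17: row=3, L[3]='c', prepend. Next row=LF[3]=2
  step 18: row=2, L[2]='a', prepend. Next row=LF[2]=1
  step 19: row=1, L[1]='r', prepend. Next row=LF[1]=14
Reversed output: raccoonmississippi$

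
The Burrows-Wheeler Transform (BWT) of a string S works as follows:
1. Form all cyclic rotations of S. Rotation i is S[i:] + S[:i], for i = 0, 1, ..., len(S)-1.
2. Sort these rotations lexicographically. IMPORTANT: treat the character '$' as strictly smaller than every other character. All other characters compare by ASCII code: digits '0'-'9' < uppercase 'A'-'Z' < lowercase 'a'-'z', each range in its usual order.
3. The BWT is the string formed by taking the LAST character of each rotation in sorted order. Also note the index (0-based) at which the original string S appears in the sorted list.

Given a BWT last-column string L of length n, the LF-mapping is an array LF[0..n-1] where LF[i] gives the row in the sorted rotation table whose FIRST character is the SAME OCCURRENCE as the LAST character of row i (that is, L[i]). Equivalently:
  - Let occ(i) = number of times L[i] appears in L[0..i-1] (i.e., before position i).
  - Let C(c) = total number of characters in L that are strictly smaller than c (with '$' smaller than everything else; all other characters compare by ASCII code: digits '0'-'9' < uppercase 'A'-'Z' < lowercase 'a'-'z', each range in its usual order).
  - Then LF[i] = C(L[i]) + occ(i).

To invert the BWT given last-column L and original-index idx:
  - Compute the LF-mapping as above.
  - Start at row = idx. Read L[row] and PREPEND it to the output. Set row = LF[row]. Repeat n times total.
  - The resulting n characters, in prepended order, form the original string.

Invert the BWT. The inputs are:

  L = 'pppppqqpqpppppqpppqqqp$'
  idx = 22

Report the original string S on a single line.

Answer: qqqppppqqpqpppppqppppp$

Derivation:
LF mapping: 1 2 3 4 5 16 17 6 18 7 8 9 10 11 19 12 13 14 20 21 22 15 0
Walk LF starting at row 22, prepending L[row]:
  step 1: row=22, L[22]='$', prepend. Next row=LF[22]=0
  step 2: row=0, L[0]='p', prepend. Next row=LF[0]=1
  step 3: row=1, L[1]='p', prepend. Next row=LF[1]=2
  step 4: row=2, L[2]='p', prepend. Next row=LF[2]=3
  step 5: row=3, L[3]='p', prepend. Next row=LF[3]=4
  step 6: row=4, L[4]='p', prepend. Next row=LF[4]=5
  step 7: row=5, L[5]='q', prepend. Next row=LF[5]=16
  step 8: row=16, L[16]='p', prepend. Next row=LF[16]=13
  step 9: row=13, L[13]='p', prepend. Next row=LF[13]=11
  step 10: row=11, L[11]='p', prepend. Next row=LF[11]=9
  step 11: row=9, L[9]='p', prepend. Next row=LF[9]=7
  step 12: row=7, L[7]='p', prepend. Next row=LF[7]=6
  step 13: row=6, L[6]='q', prepend. Next row=LF[6]=17
  step 14: row=17, L[17]='p', prepend. Next row=LF[17]=14
  step 15: row=14, L[14]='q', prepend. Next row=LF[14]=19
  step 16: row=19, L[19]='q', prepend. Next row=LF[19]=21
  step 17: row=21, L[21]='p', prepend. Next row=LF[21]=15
  step 18: row=15, L[15]='p', prepend. Next row=LF[15]=12
  step 19: row=12, L[12]='p', prepend. Next row=LF[12]=10
  step 20: row=10, L[10]='p', prepend. Next row=LF[10]=8
  step 21: row=8, L[8]='q', prepend. Next row=LF[8]=18
  step 22: row=18, L[18]='q', prepend. Next row=LF[18]=20
  step 23: row=20, L[20]='q', prepend. Next row=LF[20]=22
Reversed output: qqqppppqqpqpppppqppppp$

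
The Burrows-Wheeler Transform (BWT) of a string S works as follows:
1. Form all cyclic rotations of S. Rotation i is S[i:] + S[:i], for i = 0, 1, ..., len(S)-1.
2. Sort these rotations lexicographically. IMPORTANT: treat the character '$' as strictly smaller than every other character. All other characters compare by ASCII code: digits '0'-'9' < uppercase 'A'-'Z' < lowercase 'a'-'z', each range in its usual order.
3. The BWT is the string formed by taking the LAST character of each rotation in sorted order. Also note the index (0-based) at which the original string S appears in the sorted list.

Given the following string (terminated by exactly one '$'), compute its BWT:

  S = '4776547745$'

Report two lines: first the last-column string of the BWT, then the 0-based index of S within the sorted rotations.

All 11 rotations (rotation i = S[i:]+S[:i]):
  rot[0] = 4776547745$
  rot[1] = 776547745$4
  rot[2] = 76547745$47
  rot[3] = 6547745$477
  rot[4] = 547745$4776
  rot[5] = 47745$47765
  rot[6] = 7745$477654
  rot[7] = 745$4776547
  rot[8] = 45$47765477
  rot[9] = 5$477654774
  rot[10] = $4776547745
Sorted (with $ < everything):
  sorted[0] = $4776547745  (last char: '5')
  sorted[1] = 45$47765477  (last char: '7')
  sorted[2] = 47745$47765  (last char: '5')
  sorted[3] = 4776547745$  (last char: '$')
  sorted[4] = 5$477654774  (last char: '4')
  sorted[5] = 547745$4776  (last char: '6')
  sorted[6] = 6547745$477  (last char: '7')
  sorted[7] = 745$4776547  (last char: '7')
  sorted[8] = 76547745$47  (last char: '7')
  sorted[9] = 7745$477654  (last char: '4')
  sorted[10] = 776547745$4  (last char: '4')
Last column: 575$4677744
Original string S is at sorted index 3

Answer: 575$4677744
3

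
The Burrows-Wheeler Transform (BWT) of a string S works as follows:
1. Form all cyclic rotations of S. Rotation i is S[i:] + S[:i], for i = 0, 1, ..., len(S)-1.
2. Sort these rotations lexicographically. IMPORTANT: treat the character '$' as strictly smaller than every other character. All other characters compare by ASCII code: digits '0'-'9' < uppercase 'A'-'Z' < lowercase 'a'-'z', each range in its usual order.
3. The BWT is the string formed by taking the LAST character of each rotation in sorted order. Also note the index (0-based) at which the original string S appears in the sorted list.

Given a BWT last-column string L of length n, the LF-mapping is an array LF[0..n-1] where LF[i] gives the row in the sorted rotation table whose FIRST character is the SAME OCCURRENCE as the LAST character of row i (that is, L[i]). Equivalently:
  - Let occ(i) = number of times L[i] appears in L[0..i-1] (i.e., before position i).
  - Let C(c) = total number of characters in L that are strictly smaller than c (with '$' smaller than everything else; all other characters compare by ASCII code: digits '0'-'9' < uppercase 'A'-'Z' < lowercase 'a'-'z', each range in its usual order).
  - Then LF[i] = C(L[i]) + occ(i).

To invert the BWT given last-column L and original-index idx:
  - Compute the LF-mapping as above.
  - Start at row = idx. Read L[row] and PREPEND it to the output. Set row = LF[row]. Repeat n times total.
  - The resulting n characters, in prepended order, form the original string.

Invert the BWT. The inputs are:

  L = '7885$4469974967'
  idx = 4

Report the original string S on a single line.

Answer: 54846979978467$

Derivation:
LF mapping: 7 10 11 4 0 1 2 5 12 13 8 3 14 6 9
Walk LF starting at row 4, prepending L[row]:
  step 1: row=4, L[4]='$', prepend. Next row=LF[4]=0
  step 2: row=0, L[0]='7', prepend. Next row=LF[0]=7
  step 3: row=7, L[7]='6', prepend. Next row=LF[7]=5
  step 4: row=5, L[5]='4', prepend. Next row=LF[5]=1
  step 5: row=1, L[1]='8', prepend. Next row=LF[1]=10
  step 6: row=10, L[10]='7', prepend. Next row=LF[10]=8
  step 7: row=8, L[8]='9', prepend. Next row=LF[8]=12
  step 8: row=12, L[12]='9', prepend. Next row=LF[12]=14
  step 9: row=14, L[14]='7', prepend. Next row=LF[14]=9
  step 10: row=9, L[9]='9', prepend. Next row=LF[9]=13
  step 11: row=13, L[13]='6', prepend. Next row=LF[13]=6
  step 12: row=6, L[6]='4', prepend. Next row=LF[6]=2
  step 13: row=2, L[2]='8', prepend. Next row=LF[2]=11
  step 14: row=11, L[11]='4', prepend. Next row=LF[11]=3
  step 15: row=3, L[3]='5', prepend. Next row=LF[3]=4
Reversed output: 54846979978467$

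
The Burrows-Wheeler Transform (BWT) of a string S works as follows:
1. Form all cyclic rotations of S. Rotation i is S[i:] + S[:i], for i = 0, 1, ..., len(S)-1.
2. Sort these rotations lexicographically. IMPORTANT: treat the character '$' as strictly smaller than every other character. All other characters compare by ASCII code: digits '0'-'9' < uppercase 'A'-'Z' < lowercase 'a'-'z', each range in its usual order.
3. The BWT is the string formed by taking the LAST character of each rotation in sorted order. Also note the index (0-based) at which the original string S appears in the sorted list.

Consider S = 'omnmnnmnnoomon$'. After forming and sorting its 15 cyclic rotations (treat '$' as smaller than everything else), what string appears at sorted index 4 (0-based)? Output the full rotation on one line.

Answer: mon$omnmnnmnnoo

Derivation:
All 15 rotations (rotation i = S[i:]+S[:i]):
  rot[0] = omnmnnmnnoomon$
  rot[1] = mnmnnmnnoomon$o
  rot[2] = nmnnmnnoomon$om
  rot[3] = mnnmnnoomon$omn
  rot[4] = nnmnnoomon$omnm
  rot[5] = nmnnoomon$omnmn
  rot[6] = mnnoomon$omnmnn
  rot[7] = nnoomon$omnmnnm
  rot[8] = noomon$omnmnnmn
  rot[9] = oomon$omnmnnmnn
  rot[10] = omon$omnmnnmnno
  rot[11] = mon$omnmnnmnnoo
  rot[12] = on$omnmnnmnnoom
  rot[13] = n$omnmnnmnnoomo
  rot[14] = $omnmnnmnnoomon
Sorted (with $ < everything):
  sorted[0] = $omnmnnmnnoomon
  sorted[1] = mnmnnmnnoomon$o
  sorted[2] = mnnmnnoomon$omn
  sorted[3] = mnnoomon$omnmnn
  sorted[4] = mon$omnmnnmnnoo
  sorted[5] = n$omnmnnmnnoomo
  sorted[6] = nmnnmnnoomon$om
  sorted[7] = nmnnoomon$omnmn
  sorted[8] = nnmnnoomon$omnm
  sorted[9] = nnoomon$omnmnnm
  sorted[10] = noomon$omnmnnmn
  sorted[11] = omnmnnmnnoomon$
  sorted[12] = omon$omnmnnmnno
  sorted[13] = on$omnmnnmnnoom
  sorted[14] = oomon$omnmnnmnn
sorted[4] = mon$omnmnnmnnoo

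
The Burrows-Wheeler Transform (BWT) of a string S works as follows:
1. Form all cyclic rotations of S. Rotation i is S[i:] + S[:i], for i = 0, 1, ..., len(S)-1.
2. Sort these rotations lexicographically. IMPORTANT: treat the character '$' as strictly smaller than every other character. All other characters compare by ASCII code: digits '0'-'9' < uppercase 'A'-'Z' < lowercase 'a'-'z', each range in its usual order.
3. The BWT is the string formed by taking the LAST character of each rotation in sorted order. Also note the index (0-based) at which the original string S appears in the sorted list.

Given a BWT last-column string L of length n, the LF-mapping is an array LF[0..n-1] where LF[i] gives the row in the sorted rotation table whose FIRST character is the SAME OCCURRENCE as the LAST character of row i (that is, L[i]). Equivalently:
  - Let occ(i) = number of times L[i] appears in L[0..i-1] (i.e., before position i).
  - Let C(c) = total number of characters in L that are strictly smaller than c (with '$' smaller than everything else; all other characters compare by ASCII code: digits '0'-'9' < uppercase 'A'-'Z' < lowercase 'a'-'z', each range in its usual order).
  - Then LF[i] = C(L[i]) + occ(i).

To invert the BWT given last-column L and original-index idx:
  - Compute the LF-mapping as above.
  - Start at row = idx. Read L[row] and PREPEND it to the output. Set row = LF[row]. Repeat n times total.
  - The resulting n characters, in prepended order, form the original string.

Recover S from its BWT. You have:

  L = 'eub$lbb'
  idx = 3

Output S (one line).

Answer: bubble$

Derivation:
LF mapping: 4 6 1 0 5 2 3
Walk LF starting at row 3, prepending L[row]:
  step 1: row=3, L[3]='$', prepend. Next row=LF[3]=0
  step 2: row=0, L[0]='e', prepend. Next row=LF[0]=4
  step 3: row=4, L[4]='l', prepend. Next row=LF[4]=5
  step 4: row=5, L[5]='b', prepend. Next row=LF[5]=2
  step 5: row=2, L[2]='b', prepend. Next row=LF[2]=1
  step 6: row=1, L[1]='u', prepend. Next row=LF[1]=6
  step 7: row=6, L[6]='b', prepend. Next row=LF[6]=3
Reversed output: bubble$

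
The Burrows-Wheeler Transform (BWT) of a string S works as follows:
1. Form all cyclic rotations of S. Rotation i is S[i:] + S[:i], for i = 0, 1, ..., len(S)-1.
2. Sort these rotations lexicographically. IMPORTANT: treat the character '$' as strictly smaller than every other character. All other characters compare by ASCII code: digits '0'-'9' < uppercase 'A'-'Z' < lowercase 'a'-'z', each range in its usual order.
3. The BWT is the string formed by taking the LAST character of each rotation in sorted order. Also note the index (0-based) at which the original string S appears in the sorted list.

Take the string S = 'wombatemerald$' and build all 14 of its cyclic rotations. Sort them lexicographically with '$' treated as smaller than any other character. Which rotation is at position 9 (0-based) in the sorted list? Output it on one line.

Answer: merald$wombate

Derivation:
All 14 rotations (rotation i = S[i:]+S[:i]):
  rot[0] = wombatemerald$
  rot[1] = ombatemerald$w
  rot[2] = mbatemerald$wo
  rot[3] = batemerald$wom
  rot[4] = atemerald$womb
  rot[5] = temerald$womba
  rot[6] = emerald$wombat
  rot[7] = merald$wombate
  rot[8] = erald$wombatem
  rot[9] = rald$wombateme
  rot[10] = ald$wombatemer
  rot[11] = ld$wombatemera
  rot[12] = d$wombatemeral
  rot[13] = $wombatemerald
Sorted (with $ < everything):
  sorted[0] = $wombatemerald
  sorted[1] = ald$wombatemer
  sorted[2] = atemerald$womb
  sorted[3] = batemerald$wom
  sorted[4] = d$wombatemeral
  sorted[5] = emerald$wombat
  sorted[6] = erald$wombatem
  sorted[7] = ld$wombatemera
  sorted[8] = mbatemerald$wo
  sorted[9] = merald$wombate
  sorted[10] = ombatemerald$w
  sorted[11] = rald$wombateme
  sorted[12] = temerald$womba
  sorted[13] = wombatemerald$
sorted[9] = merald$wombate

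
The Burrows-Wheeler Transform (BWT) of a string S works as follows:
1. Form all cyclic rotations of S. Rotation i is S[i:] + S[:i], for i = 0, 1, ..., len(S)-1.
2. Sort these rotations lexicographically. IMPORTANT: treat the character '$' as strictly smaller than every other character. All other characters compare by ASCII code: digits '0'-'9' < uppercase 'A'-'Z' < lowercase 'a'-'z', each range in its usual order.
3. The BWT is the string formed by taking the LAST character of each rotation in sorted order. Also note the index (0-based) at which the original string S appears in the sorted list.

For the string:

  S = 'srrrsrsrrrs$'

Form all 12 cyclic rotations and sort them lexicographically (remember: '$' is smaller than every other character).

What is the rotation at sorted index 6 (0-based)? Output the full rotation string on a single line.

Answer: rsrrrs$srrrs

Derivation:
All 12 rotations (rotation i = S[i:]+S[:i]):
  rot[0] = srrrsrsrrrs$
  rot[1] = rrrsrsrrrs$s
  rot[2] = rrsrsrrrs$sr
  rot[3] = rsrsrrrs$srr
  rot[4] = srsrrrs$srrr
  rot[5] = rsrrrs$srrrs
  rot[6] = srrrs$srrrsr
  rot[7] = rrrs$srrrsrs
  rot[8] = rrs$srrrsrsr
  rot[9] = rs$srrrsrsrr
  rot[10] = s$srrrsrsrrr
  rot[11] = $srrrsrsrrrs
Sorted (with $ < everything):
  sorted[0] = $srrrsrsrrrs
  sorted[1] = rrrs$srrrsrs
  sorted[2] = rrrsrsrrrs$s
  sorted[3] = rrs$srrrsrsr
  sorted[4] = rrsrsrrrs$sr
  sorted[5] = rs$srrrsrsrr
  sorted[6] = rsrrrs$srrrs
  sorted[7] = rsrsrrrs$srr
  sorted[8] = s$srrrsrsrrr
  sorted[9] = srrrs$srrrsr
  sorted[10] = srrrsrsrrrs$
  sorted[11] = srsrrrs$srrr
sorted[6] = rsrrrs$srrrs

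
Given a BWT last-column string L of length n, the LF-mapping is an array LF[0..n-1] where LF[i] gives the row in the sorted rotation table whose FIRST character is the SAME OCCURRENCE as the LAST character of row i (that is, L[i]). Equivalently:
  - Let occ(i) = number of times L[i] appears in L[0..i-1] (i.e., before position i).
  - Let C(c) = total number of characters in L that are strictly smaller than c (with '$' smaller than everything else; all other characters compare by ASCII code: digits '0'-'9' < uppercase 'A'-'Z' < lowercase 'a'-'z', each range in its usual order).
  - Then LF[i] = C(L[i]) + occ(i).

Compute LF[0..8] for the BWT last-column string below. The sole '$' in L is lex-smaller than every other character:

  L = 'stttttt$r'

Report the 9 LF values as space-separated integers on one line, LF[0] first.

Char counts: '$':1, 'r':1, 's':1, 't':6
C (first-col start): C('$')=0, C('r')=1, C('s')=2, C('t')=3
L[0]='s': occ=0, LF[0]=C('s')+0=2+0=2
L[1]='t': occ=0, LF[1]=C('t')+0=3+0=3
L[2]='t': occ=1, LF[2]=C('t')+1=3+1=4
L[3]='t': occ=2, LF[3]=C('t')+2=3+2=5
L[4]='t': occ=3, LF[4]=C('t')+3=3+3=6
L[5]='t': occ=4, LF[5]=C('t')+4=3+4=7
L[6]='t': occ=5, LF[6]=C('t')+5=3+5=8
L[7]='$': occ=0, LF[7]=C('$')+0=0+0=0
L[8]='r': occ=0, LF[8]=C('r')+0=1+0=1

Answer: 2 3 4 5 6 7 8 0 1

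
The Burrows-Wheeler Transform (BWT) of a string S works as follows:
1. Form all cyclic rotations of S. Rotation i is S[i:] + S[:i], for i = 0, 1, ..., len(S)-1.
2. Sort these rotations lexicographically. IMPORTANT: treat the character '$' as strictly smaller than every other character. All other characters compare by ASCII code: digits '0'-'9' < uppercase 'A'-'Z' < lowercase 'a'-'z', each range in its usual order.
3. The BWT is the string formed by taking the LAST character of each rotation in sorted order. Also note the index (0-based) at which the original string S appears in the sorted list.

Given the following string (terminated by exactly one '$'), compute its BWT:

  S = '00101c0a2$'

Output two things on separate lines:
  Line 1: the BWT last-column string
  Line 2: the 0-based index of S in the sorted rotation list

All 10 rotations (rotation i = S[i:]+S[:i]):
  rot[0] = 00101c0a2$
  rot[1] = 0101c0a2$0
  rot[2] = 101c0a2$00
  rot[3] = 01c0a2$001
  rot[4] = 1c0a2$0010
  rot[5] = c0a2$00101
  rot[6] = 0a2$00101c
  rot[7] = a2$00101c0
  rot[8] = 2$00101c0a
  rot[9] = $00101c0a2
Sorted (with $ < everything):
  sorted[0] = $00101c0a2  (last char: '2')
  sorted[1] = 00101c0a2$  (last char: '$')
  sorted[2] = 0101c0a2$0  (last char: '0')
  sorted[3] = 01c0a2$001  (last char: '1')
  sorted[4] = 0a2$00101c  (last char: 'c')
  sorted[5] = 101c0a2$00  (last char: '0')
  sorted[6] = 1c0a2$0010  (last char: '0')
  sorted[7] = 2$00101c0a  (last char: 'a')
  sorted[8] = a2$00101c0  (last char: '0')
  sorted[9] = c0a2$00101  (last char: '1')
Last column: 2$01c00a01
Original string S is at sorted index 1

Answer: 2$01c00a01
1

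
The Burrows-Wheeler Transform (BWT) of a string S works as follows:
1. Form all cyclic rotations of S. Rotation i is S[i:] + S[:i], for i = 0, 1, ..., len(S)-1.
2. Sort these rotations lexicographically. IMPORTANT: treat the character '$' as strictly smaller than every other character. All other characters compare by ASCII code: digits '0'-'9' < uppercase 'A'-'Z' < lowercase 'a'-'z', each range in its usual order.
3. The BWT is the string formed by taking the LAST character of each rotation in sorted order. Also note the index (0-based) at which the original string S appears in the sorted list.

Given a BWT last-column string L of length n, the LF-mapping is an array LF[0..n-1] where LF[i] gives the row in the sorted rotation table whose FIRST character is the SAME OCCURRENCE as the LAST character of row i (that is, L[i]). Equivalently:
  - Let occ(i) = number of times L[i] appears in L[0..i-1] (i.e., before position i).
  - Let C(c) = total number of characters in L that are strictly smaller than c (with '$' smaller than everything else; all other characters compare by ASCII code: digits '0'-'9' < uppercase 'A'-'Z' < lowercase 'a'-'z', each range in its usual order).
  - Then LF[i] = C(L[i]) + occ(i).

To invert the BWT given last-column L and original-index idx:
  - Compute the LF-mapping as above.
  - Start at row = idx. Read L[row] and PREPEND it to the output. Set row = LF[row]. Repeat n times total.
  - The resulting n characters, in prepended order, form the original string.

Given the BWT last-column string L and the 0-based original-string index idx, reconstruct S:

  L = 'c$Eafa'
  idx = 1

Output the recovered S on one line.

Answer: Eaafc$

Derivation:
LF mapping: 4 0 1 2 5 3
Walk LF starting at row 1, prepending L[row]:
  step 1: row=1, L[1]='$', prepend. Next row=LF[1]=0
  step 2: row=0, L[0]='c', prepend. Next row=LF[0]=4
  step 3: row=4, L[4]='f', prepend. Next row=LF[4]=5
  step 4: row=5, L[5]='a', prepend. Next row=LF[5]=3
  step 5: row=3, L[3]='a', prepend. Next row=LF[3]=2
  step 6: row=2, L[2]='E', prepend. Next row=LF[2]=1
Reversed output: Eaafc$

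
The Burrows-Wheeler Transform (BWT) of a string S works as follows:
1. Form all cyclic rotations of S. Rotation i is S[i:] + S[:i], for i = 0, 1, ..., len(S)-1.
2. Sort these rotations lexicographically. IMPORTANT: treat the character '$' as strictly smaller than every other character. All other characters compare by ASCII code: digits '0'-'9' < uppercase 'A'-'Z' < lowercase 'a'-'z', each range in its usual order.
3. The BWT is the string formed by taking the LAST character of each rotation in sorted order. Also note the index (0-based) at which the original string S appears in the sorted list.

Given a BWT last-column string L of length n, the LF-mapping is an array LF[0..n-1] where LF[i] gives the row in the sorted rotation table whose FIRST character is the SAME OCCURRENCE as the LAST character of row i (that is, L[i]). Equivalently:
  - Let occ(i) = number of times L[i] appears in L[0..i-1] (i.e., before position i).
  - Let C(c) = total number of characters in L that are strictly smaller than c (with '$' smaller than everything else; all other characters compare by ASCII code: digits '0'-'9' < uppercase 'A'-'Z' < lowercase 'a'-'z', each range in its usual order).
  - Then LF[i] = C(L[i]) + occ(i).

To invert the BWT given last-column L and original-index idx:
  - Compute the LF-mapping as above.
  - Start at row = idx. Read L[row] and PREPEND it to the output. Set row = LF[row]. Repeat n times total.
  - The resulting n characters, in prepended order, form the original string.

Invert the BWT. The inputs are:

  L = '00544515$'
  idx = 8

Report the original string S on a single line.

LF mapping: 1 2 6 4 5 7 3 8 0
Walk LF starting at row 8, prepending L[row]:
  step 1: row=8, L[8]='$', prepend. Next row=LF[8]=0
  step 2: row=0, L[0]='0', prepend. Next row=LF[0]=1
  step 3: row=1, L[1]='0', prepend. Next row=LF[1]=2
  step 4: row=2, L[2]='5', prepend. Next row=LF[2]=6
  step 5: row=6, L[6]='1', prepend. Next row=LF[6]=3
  step 6: row=3, L[3]='4', prepend. Next row=LF[3]=4
  step 7: row=4, L[4]='4', prepend. Next row=LF[4]=5
  step 8: row=5, L[5]='5', prepend. Next row=LF[5]=7
  step 9: row=7, L[7]='5', prepend. Next row=LF[7]=8
Reversed output: 55441500$

Answer: 55441500$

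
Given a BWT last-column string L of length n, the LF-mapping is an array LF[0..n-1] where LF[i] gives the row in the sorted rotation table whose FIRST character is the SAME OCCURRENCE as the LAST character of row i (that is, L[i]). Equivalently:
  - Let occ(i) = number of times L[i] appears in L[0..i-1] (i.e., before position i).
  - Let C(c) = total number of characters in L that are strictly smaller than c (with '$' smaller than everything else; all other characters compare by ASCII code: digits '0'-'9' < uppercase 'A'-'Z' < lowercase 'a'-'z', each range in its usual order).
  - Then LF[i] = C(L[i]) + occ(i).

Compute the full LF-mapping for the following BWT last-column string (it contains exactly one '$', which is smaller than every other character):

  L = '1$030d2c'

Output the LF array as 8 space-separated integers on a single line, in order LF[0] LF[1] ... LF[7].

Answer: 3 0 1 5 2 7 4 6

Derivation:
Char counts: '$':1, '0':2, '1':1, '2':1, '3':1, 'c':1, 'd':1
C (first-col start): C('$')=0, C('0')=1, C('1')=3, C('2')=4, C('3')=5, C('c')=6, C('d')=7
L[0]='1': occ=0, LF[0]=C('1')+0=3+0=3
L[1]='$': occ=0, LF[1]=C('$')+0=0+0=0
L[2]='0': occ=0, LF[2]=C('0')+0=1+0=1
L[3]='3': occ=0, LF[3]=C('3')+0=5+0=5
L[4]='0': occ=1, LF[4]=C('0')+1=1+1=2
L[5]='d': occ=0, LF[5]=C('d')+0=7+0=7
L[6]='2': occ=0, LF[6]=C('2')+0=4+0=4
L[7]='c': occ=0, LF[7]=C('c')+0=6+0=6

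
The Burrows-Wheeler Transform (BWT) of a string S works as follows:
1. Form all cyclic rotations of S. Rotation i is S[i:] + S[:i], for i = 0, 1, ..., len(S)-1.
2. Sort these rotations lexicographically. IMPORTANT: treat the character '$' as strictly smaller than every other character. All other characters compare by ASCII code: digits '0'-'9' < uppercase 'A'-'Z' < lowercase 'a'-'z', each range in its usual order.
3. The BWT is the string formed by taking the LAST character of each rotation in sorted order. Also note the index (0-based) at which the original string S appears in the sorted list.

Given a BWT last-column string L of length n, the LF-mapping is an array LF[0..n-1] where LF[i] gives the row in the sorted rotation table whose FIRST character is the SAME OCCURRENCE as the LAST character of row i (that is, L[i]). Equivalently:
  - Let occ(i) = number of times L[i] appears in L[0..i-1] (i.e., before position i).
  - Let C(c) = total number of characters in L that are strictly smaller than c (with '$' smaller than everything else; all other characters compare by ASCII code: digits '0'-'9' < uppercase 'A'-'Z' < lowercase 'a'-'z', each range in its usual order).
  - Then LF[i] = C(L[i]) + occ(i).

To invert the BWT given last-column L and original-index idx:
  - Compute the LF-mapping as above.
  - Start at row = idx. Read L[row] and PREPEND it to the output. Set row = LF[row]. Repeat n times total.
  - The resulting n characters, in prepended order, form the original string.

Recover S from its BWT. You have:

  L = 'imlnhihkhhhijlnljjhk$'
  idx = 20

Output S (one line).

LF mapping: 7 18 15 19 1 8 2 13 3 4 5 9 10 16 20 17 11 12 6 14 0
Walk LF starting at row 20, prepending L[row]:
  step 1: row=20, L[20]='$', prepend. Next row=LF[20]=0
  step 2: row=0, L[0]='i', prepend. Next row=LF[0]=7
  step 3: row=7, L[7]='k', prepend. Next row=LF[7]=13
  step 4: row=13, L[13]='l', prepend. Next row=LF[13]=16
  step 5: row=16, L[16]='j', prepend. Next row=LF[16]=11
  step 6: row=11, L[11]='i', prepend. Next row=LF[11]=9
  step 7: row=9, L[9]='h', prepend. Next row=LF[9]=4
  step 8: row=4, L[4]='h', prepend. Next row=LF[4]=1
  step 9: row=1, L[1]='m', prepend. Next row=LF[1]=18
  step 10: row=18, L[18]='h', prepend. Next row=LF[18]=6
  step 11: row=6, L[6]='h', prepend. Next row=LF[6]=2
  step 12: row=2, L[2]='l', prepend. Next row=LF[2]=15
  step 13: row=15, L[15]='l', prepend. Next row=LF[15]=17
  step 14: row=17, L[17]='j', prepend. Next row=LF[17]=12
  step 15: row=12, L[12]='j', prepend. Next row=LF[12]=10
  step 16: row=10, L[10]='h', prepend. Next row=LF[10]=5
  step 17: row=5, L[5]='i', prepend. Next row=LF[5]=8
  step 18: row=8, L[8]='h', prepend. Next row=LF[8]=3
  step 19: row=3, L[3]='n', prepend. Next row=LF[3]=19
  step 20: row=19, L[19]='k', prepend. Next row=LF[19]=14
  step 21: row=14, L[14]='n', prepend. Next row=LF[14]=20
Reversed output: nknhihjjllhhmhhijlki$

Answer: nknhihjjllhhmhhijlki$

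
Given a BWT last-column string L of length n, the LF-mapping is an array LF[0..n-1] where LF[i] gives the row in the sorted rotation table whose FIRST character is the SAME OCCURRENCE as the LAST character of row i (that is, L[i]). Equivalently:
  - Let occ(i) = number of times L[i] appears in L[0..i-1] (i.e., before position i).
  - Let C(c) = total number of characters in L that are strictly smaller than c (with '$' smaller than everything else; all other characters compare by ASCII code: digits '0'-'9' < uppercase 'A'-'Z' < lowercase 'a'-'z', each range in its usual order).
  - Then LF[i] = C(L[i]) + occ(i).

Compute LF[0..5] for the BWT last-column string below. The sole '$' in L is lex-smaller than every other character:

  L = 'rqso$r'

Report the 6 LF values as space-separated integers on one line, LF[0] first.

Char counts: '$':1, 'o':1, 'q':1, 'r':2, 's':1
C (first-col start): C('$')=0, C('o')=1, C('q')=2, C('r')=3, C('s')=5
L[0]='r': occ=0, LF[0]=C('r')+0=3+0=3
L[1]='q': occ=0, LF[1]=C('q')+0=2+0=2
L[2]='s': occ=0, LF[2]=C('s')+0=5+0=5
L[3]='o': occ=0, LF[3]=C('o')+0=1+0=1
L[4]='$': occ=0, LF[4]=C('$')+0=0+0=0
L[5]='r': occ=1, LF[5]=C('r')+1=3+1=4

Answer: 3 2 5 1 0 4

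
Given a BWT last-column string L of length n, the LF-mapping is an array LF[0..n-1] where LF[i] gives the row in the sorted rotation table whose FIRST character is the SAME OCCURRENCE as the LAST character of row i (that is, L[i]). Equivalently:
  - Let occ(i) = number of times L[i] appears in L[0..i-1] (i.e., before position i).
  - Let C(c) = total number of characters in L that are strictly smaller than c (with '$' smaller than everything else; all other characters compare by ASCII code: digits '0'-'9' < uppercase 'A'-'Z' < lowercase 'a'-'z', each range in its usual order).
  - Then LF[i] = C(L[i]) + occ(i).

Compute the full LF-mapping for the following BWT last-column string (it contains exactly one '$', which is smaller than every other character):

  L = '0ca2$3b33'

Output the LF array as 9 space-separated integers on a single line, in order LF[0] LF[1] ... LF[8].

Answer: 1 8 6 2 0 3 7 4 5

Derivation:
Char counts: '$':1, '0':1, '2':1, '3':3, 'a':1, 'b':1, 'c':1
C (first-col start): C('$')=0, C('0')=1, C('2')=2, C('3')=3, C('a')=6, C('b')=7, C('c')=8
L[0]='0': occ=0, LF[0]=C('0')+0=1+0=1
L[1]='c': occ=0, LF[1]=C('c')+0=8+0=8
L[2]='a': occ=0, LF[2]=C('a')+0=6+0=6
L[3]='2': occ=0, LF[3]=C('2')+0=2+0=2
L[4]='$': occ=0, LF[4]=C('$')+0=0+0=0
L[5]='3': occ=0, LF[5]=C('3')+0=3+0=3
L[6]='b': occ=0, LF[6]=C('b')+0=7+0=7
L[7]='3': occ=1, LF[7]=C('3')+1=3+1=4
L[8]='3': occ=2, LF[8]=C('3')+2=3+2=5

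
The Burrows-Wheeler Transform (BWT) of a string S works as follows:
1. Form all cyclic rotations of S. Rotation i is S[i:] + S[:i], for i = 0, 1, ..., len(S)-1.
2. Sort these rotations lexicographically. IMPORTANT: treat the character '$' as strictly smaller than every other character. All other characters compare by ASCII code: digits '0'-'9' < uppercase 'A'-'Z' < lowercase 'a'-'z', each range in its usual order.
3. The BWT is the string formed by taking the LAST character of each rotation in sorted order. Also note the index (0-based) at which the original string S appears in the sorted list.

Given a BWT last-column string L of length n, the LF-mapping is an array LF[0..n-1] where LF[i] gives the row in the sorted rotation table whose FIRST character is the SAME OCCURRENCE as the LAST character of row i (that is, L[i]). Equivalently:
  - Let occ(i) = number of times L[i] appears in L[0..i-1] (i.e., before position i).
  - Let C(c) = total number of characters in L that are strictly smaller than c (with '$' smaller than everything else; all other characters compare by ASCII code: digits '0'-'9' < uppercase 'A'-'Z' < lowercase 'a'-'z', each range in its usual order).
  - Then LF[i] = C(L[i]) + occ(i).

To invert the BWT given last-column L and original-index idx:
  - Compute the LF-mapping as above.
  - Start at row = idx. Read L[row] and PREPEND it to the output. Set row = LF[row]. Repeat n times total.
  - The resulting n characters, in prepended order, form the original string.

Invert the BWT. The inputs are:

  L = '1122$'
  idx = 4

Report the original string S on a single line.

LF mapping: 1 2 3 4 0
Walk LF starting at row 4, prepending L[row]:
  step 1: row=4, L[4]='$', prepend. Next row=LF[4]=0
  step 2: row=0, L[0]='1', prepend. Next row=LF[0]=1
  step 3: row=1, L[1]='1', prepend. Next row=LF[1]=2
  step 4: row=2, L[2]='2', prepend. Next row=LF[2]=3
  step 5: row=3, L[3]='2', prepend. Next row=LF[3]=4
Reversed output: 2211$

Answer: 2211$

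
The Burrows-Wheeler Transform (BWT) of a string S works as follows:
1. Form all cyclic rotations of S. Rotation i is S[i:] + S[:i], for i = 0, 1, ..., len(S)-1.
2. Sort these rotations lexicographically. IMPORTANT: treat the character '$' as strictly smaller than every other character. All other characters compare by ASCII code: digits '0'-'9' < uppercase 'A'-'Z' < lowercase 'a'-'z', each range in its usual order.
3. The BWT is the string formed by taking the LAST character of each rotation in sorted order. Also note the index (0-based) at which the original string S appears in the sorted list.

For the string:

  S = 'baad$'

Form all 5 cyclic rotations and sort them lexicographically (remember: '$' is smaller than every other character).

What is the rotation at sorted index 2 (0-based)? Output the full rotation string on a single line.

Answer: ad$ba

Derivation:
All 5 rotations (rotation i = S[i:]+S[:i]):
  rot[0] = baad$
  rot[1] = aad$b
  rot[2] = ad$ba
  rot[3] = d$baa
  rot[4] = $baad
Sorted (with $ < everything):
  sorted[0] = $baad
  sorted[1] = aad$b
  sorted[2] = ad$ba
  sorted[3] = baad$
  sorted[4] = d$baa
sorted[2] = ad$ba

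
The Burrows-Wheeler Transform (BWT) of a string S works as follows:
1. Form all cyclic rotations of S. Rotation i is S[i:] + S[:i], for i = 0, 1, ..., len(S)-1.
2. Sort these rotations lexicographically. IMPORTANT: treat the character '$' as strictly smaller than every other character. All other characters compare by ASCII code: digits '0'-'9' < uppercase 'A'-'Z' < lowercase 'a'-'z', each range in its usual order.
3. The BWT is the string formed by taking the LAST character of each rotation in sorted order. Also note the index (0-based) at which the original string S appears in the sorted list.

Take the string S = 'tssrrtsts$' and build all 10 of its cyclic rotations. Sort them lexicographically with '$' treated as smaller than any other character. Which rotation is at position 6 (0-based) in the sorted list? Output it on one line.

All 10 rotations (rotation i = S[i:]+S[:i]):
  rot[0] = tssrrtsts$
  rot[1] = ssrrtsts$t
  rot[2] = srrtsts$ts
  rot[3] = rrtsts$tss
  rot[4] = rtsts$tssr
  rot[5] = tsts$tssrr
  rot[6] = sts$tssrrt
  rot[7] = ts$tssrrts
  rot[8] = s$tssrrtst
  rot[9] = $tssrrtsts
Sorted (with $ < everything):
  sorted[0] = $tssrrtsts
  sorted[1] = rrtsts$tss
  sorted[2] = rtsts$tssr
  sorted[3] = s$tssrrtst
  sorted[4] = srrtsts$ts
  sorted[5] = ssrrtsts$t
  sorted[6] = sts$tssrrt
  sorted[7] = ts$tssrrts
  sorted[8] = tssrrtsts$
  sorted[9] = tsts$tssrr
sorted[6] = sts$tssrrt

Answer: sts$tssrrt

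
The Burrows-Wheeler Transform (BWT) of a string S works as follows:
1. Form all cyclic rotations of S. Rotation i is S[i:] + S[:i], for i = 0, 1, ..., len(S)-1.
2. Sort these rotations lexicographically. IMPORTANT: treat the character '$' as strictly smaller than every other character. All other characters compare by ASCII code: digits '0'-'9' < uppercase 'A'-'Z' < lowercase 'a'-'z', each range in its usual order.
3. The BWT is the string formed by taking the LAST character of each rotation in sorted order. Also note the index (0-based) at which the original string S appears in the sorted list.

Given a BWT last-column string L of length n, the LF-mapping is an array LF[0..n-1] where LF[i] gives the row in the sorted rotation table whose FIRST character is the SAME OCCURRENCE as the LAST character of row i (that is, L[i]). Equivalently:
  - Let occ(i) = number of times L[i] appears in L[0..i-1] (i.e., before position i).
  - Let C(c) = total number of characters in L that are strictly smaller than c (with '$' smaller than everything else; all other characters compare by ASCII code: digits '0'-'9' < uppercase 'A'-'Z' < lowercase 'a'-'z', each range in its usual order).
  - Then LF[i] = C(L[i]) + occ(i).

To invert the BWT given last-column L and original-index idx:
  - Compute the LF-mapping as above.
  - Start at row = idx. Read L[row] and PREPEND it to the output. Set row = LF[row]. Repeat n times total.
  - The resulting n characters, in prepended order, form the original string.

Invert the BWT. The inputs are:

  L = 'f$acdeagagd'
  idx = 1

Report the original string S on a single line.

LF mapping: 8 0 1 4 5 7 2 9 3 10 6
Walk LF starting at row 1, prepending L[row]:
  step 1: row=1, L[1]='$', prepend. Next row=LF[1]=0
  step 2: row=0, L[0]='f', prepend. Next row=LF[0]=8
  step 3: row=8, L[8]='a', prepend. Next row=LF[8]=3
  step 4: row=3, L[3]='c', prepend. Next row=LF[3]=4
  step 5: row=4, L[4]='d', prepend. Next row=LF[4]=5
  step 6: row=5, L[5]='e', prepend. Next row=LF[5]=7
  step 7: row=7, L[7]='g', prepend. Next row=LF[7]=9
  step 8: row=9, L[9]='g', prepend. Next row=LF[9]=10
  step 9: row=10, L[10]='d', prepend. Next row=LF[10]=6
  step 10: row=6, L[6]='a', prepend. Next row=LF[6]=2
  step 11: row=2, L[2]='a', prepend. Next row=LF[2]=1
Reversed output: aadggedcaf$

Answer: aadggedcaf$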